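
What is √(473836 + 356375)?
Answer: √830211 ≈ 911.16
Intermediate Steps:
√(473836 + 356375) = √830211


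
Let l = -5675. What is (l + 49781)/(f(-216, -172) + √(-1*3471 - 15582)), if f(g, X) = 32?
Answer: 1411392/20077 - 132318*I*√2117/20077 ≈ 70.299 - 303.24*I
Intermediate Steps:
(l + 49781)/(f(-216, -172) + √(-1*3471 - 15582)) = (-5675 + 49781)/(32 + √(-1*3471 - 15582)) = 44106/(32 + √(-3471 - 15582)) = 44106/(32 + √(-19053)) = 44106/(32 + 3*I*√2117)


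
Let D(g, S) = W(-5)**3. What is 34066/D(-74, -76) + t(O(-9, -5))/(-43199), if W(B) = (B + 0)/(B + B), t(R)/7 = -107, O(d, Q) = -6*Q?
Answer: 11772937821/43199 ≈ 2.7253e+5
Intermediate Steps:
t(R) = -749 (t(R) = 7*(-107) = -749)
W(B) = 1/2 (W(B) = B/((2*B)) = (1/(2*B))*B = 1/2)
D(g, S) = 1/8 (D(g, S) = (1/2)**3 = 1/8)
34066/D(-74, -76) + t(O(-9, -5))/(-43199) = 34066/(1/8) - 749/(-43199) = 34066*8 - 749*(-1/43199) = 272528 + 749/43199 = 11772937821/43199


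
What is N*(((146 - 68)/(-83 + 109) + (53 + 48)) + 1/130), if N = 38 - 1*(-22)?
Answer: 81126/13 ≈ 6240.5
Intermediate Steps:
N = 60 (N = 38 + 22 = 60)
N*(((146 - 68)/(-83 + 109) + (53 + 48)) + 1/130) = 60*(((146 - 68)/(-83 + 109) + (53 + 48)) + 1/130) = 60*((78/26 + 101) + 1/130) = 60*((78*(1/26) + 101) + 1/130) = 60*((3 + 101) + 1/130) = 60*(104 + 1/130) = 60*(13521/130) = 81126/13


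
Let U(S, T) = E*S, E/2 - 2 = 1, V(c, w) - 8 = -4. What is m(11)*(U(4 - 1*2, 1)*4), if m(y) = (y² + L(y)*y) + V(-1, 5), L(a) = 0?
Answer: 6000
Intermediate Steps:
V(c, w) = 4 (V(c, w) = 8 - 4 = 4)
E = 6 (E = 4 + 2*1 = 4 + 2 = 6)
U(S, T) = 6*S
m(y) = 4 + y² (m(y) = (y² + 0*y) + 4 = (y² + 0) + 4 = y² + 4 = 4 + y²)
m(11)*(U(4 - 1*2, 1)*4) = (4 + 11²)*((6*(4 - 1*2))*4) = (4 + 121)*((6*(4 - 2))*4) = 125*((6*2)*4) = 125*(12*4) = 125*48 = 6000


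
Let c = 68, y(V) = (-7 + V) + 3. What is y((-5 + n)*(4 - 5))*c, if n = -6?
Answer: 476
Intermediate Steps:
y(V) = -4 + V
y((-5 + n)*(4 - 5))*c = (-4 + (-5 - 6)*(4 - 5))*68 = (-4 - 11*(-1))*68 = (-4 + 11)*68 = 7*68 = 476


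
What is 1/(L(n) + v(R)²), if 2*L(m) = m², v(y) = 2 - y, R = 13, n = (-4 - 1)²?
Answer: 2/867 ≈ 0.0023068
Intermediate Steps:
n = 25 (n = (-5)² = 25)
L(m) = m²/2
1/(L(n) + v(R)²) = 1/((½)*25² + (2 - 1*13)²) = 1/((½)*625 + (2 - 13)²) = 1/(625/2 + (-11)²) = 1/(625/2 + 121) = 1/(867/2) = 2/867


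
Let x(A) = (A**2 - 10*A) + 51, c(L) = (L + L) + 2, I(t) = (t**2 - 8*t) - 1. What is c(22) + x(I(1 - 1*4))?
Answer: 801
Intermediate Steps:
I(t) = -1 + t**2 - 8*t
c(L) = 2 + 2*L (c(L) = 2*L + 2 = 2 + 2*L)
x(A) = 51 + A**2 - 10*A
c(22) + x(I(1 - 1*4)) = (2 + 2*22) + (51 + (-1 + (1 - 1*4)**2 - 8*(1 - 1*4))**2 - 10*(-1 + (1 - 1*4)**2 - 8*(1 - 1*4))) = (2 + 44) + (51 + (-1 + (1 - 4)**2 - 8*(1 - 4))**2 - 10*(-1 + (1 - 4)**2 - 8*(1 - 4))) = 46 + (51 + (-1 + (-3)**2 - 8*(-3))**2 - 10*(-1 + (-3)**2 - 8*(-3))) = 46 + (51 + (-1 + 9 + 24)**2 - 10*(-1 + 9 + 24)) = 46 + (51 + 32**2 - 10*32) = 46 + (51 + 1024 - 320) = 46 + 755 = 801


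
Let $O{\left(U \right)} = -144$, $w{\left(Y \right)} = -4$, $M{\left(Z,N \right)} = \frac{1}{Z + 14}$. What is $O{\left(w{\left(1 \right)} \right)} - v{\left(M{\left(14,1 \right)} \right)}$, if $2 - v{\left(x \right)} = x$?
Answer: $- \frac{4087}{28} \approx -145.96$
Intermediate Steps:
$M{\left(Z,N \right)} = \frac{1}{14 + Z}$
$v{\left(x \right)} = 2 - x$
$O{\left(w{\left(1 \right)} \right)} - v{\left(M{\left(14,1 \right)} \right)} = -144 - \left(2 - \frac{1}{14 + 14}\right) = -144 - \left(2 - \frac{1}{28}\right) = -144 - \frac{55}{28} = - \frac{4087}{28}$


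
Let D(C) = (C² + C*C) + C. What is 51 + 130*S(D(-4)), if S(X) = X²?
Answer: 101971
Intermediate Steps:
D(C) = C + 2*C² (D(C) = (C² + C²) + C = 2*C² + C = C + 2*C²)
51 + 130*S(D(-4)) = 51 + 130*(-4*(1 + 2*(-4)))² = 51 + 130*(-4*(1 - 8))² = 51 + 130*(-4*(-7))² = 51 + 130*28² = 51 + 130*784 = 51 + 101920 = 101971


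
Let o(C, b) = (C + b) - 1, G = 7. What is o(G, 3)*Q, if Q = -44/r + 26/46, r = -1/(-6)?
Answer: -54531/23 ≈ -2370.9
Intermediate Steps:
r = ⅙ (r = -1*(-⅙) = ⅙ ≈ 0.16667)
Q = -6059/23 (Q = -44/⅙ + 26/46 = -44*6 + 26*(1/46) = -264 + 13/23 = -6059/23 ≈ -263.43)
o(C, b) = -1 + C + b
o(G, 3)*Q = (-1 + 7 + 3)*(-6059/23) = 9*(-6059/23) = -54531/23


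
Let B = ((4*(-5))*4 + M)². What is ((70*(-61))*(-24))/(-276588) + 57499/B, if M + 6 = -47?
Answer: 1174230391/407713761 ≈ 2.8800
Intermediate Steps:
M = -53 (M = -6 - 47 = -53)
B = 17689 (B = ((4*(-5))*4 - 53)² = (-20*4 - 53)² = (-80 - 53)² = (-133)² = 17689)
((70*(-61))*(-24))/(-276588) + 57499/B = ((70*(-61))*(-24))/(-276588) + 57499/17689 = -4270*(-24)*(-1/276588) + 57499*(1/17689) = 102480*(-1/276588) + 57499/17689 = -8540/23049 + 57499/17689 = 1174230391/407713761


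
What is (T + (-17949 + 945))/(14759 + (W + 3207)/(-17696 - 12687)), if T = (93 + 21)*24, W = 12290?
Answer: -108376161/112101800 ≈ -0.96677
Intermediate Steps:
T = 2736 (T = 114*24 = 2736)
(T + (-17949 + 945))/(14759 + (W + 3207)/(-17696 - 12687)) = (2736 + (-17949 + 945))/(14759 + (12290 + 3207)/(-17696 - 12687)) = (2736 - 17004)/(14759 + 15497/(-30383)) = -14268/(14759 + 15497*(-1/30383)) = -14268/(14759 - 15497/30383) = -14268/448407200/30383 = -14268*30383/448407200 = -108376161/112101800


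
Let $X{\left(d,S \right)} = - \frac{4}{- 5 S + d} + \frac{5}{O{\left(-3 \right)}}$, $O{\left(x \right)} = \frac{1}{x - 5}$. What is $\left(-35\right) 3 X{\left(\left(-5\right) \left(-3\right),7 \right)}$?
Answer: $4179$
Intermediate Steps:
$O{\left(x \right)} = \frac{1}{-5 + x}$
$X{\left(d,S \right)} = -40 - \frac{4}{d - 5 S}$ ($X{\left(d,S \right)} = - \frac{4}{- 5 S + d} + \frac{5}{\frac{1}{-5 - 3}} = - \frac{4}{d - 5 S} + \frac{5}{\frac{1}{-8}} = - \frac{4}{d - 5 S} + \frac{5}{- \frac{1}{8}} = - \frac{4}{d - 5 S} + 5 \left(-8\right) = - \frac{4}{d - 5 S} - 40 = -40 - \frac{4}{d - 5 S}$)
$\left(-35\right) 3 X{\left(\left(-5\right) \left(-3\right),7 \right)} = \left(-35\right) 3 \frac{4 \left(1 - 350 + 10 \left(\left(-5\right) \left(-3\right)\right)\right)}{- \left(-5\right) \left(-3\right) + 5 \cdot 7} = - 105 \frac{4 \left(1 - 350 + 10 \cdot 15\right)}{\left(-1\right) 15 + 35} = - 105 \frac{4 \left(1 - 350 + 150\right)}{-15 + 35} = - 105 \cdot 4 \cdot \frac{1}{20} \left(-199\right) = \left(-105\right) \left(- \frac{199}{5}\right) = 4179$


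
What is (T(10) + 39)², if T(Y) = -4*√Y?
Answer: 1681 - 312*√10 ≈ 694.37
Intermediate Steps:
(T(10) + 39)² = (-4*√10 + 39)² = (39 - 4*√10)²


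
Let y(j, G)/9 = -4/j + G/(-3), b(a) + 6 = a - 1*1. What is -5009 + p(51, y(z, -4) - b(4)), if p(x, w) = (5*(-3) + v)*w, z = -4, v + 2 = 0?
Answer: -5417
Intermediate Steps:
v = -2 (v = -2 + 0 = -2)
b(a) = -7 + a (b(a) = -6 + (a - 1*1) = -6 + (a - 1) = -6 + (-1 + a) = -7 + a)
y(j, G) = -36/j - 3*G (y(j, G) = 9*(-4/j + G/(-3)) = 9*(-4/j + G*(-⅓)) = 9*(-4/j - G/3) = -36/j - 3*G)
p(x, w) = -17*w (p(x, w) = (5*(-3) - 2)*w = (-15 - 2)*w = -17*w)
-5009 + p(51, y(z, -4) - b(4)) = -5009 - 17*((-36/(-4) - 3*(-4)) - (-7 + 4)) = -5009 - 17*((-36*(-¼) + 12) - 1*(-3)) = -5009 - 17*((9 + 12) + 3) = -5009 - 17*(21 + 3) = -5009 - 17*24 = -5009 - 408 = -5417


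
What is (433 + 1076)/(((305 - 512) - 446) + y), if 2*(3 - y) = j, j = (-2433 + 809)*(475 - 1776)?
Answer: -503/352354 ≈ -0.0014275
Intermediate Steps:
j = 2112824 (j = -1624*(-1301) = 2112824)
y = -1056409 (y = 3 - ½*2112824 = 3 - 1056412 = -1056409)
(433 + 1076)/(((305 - 512) - 446) + y) = (433 + 1076)/(((305 - 512) - 446) - 1056409) = 1509/((-207 - 446) - 1056409) = 1509/(-653 - 1056409) = 1509/(-1057062) = 1509*(-1/1057062) = -503/352354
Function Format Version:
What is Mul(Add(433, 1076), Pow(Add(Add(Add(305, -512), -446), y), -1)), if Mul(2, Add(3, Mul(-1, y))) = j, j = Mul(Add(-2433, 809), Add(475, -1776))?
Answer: Rational(-503, 352354) ≈ -0.0014275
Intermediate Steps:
j = 2112824 (j = Mul(-1624, -1301) = 2112824)
y = -1056409 (y = Add(3, Mul(Rational(-1, 2), 2112824)) = Add(3, -1056412) = -1056409)
Mul(Add(433, 1076), Pow(Add(Add(Add(305, -512), -446), y), -1)) = Mul(Add(433, 1076), Pow(Add(Add(Add(305, -512), -446), -1056409), -1)) = Mul(1509, Pow(Add(Add(-207, -446), -1056409), -1)) = Mul(1509, Pow(Add(-653, -1056409), -1)) = Mul(1509, Pow(-1057062, -1)) = Mul(1509, Rational(-1, 1057062)) = Rational(-503, 352354)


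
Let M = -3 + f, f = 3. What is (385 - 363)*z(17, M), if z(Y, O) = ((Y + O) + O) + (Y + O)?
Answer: 748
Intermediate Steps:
M = 0 (M = -3 + 3 = 0)
z(Y, O) = 2*Y + 3*O (z(Y, O) = ((O + Y) + O) + (O + Y) = (Y + 2*O) + (O + Y) = 2*Y + 3*O)
(385 - 363)*z(17, M) = (385 - 363)*(2*17 + 3*0) = 22*(34 + 0) = 22*34 = 748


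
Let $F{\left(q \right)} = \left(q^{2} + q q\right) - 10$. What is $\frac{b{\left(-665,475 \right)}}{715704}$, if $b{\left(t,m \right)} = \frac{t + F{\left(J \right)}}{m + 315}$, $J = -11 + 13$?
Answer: $- \frac{667}{565406160} \approx -1.1797 \cdot 10^{-6}$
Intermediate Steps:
$J = 2$
$F{\left(q \right)} = -10 + 2 q^{2}$ ($F{\left(q \right)} = \left(q^{2} + q^{2}\right) - 10 = 2 q^{2} - 10 = -10 + 2 q^{2}$)
$b{\left(t,m \right)} = \frac{-2 + t}{315 + m}$ ($b{\left(t,m \right)} = \frac{t - \left(10 - 2 \cdot 2^{2}\right)}{m + 315} = \frac{t + \left(-10 + 2 \cdot 4\right)}{315 + m} = \frac{t + \left(-10 + 8\right)}{315 + m} = \frac{t - 2}{315 + m} = \frac{-2 + t}{315 + m}$)
$\frac{b{\left(-665,475 \right)}}{715704} = \frac{\frac{1}{315 + 475} \left(-2 - 665\right)}{715704} = \frac{1}{790} \left(-667\right) \frac{1}{715704} = \left(- \frac{667}{790}\right) \frac{1}{715704} = - \frac{667}{565406160}$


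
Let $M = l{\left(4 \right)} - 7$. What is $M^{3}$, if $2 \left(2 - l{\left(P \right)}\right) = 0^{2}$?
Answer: $-125$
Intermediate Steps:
$l{\left(P \right)} = 2$ ($l{\left(P \right)} = 2 - \frac{0^{2}}{2} = 2 - 0 = 2 + 0 = 2$)
$M = -5$ ($M = 2 - 7 = -5$)
$M^{3} = \left(-5\right)^{3} = -125$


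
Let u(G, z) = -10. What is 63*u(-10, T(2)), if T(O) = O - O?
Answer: -630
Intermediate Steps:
T(O) = 0
63*u(-10, T(2)) = 63*(-10) = -630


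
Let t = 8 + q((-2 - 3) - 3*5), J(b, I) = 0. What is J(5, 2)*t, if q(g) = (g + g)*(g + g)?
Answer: 0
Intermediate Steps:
q(g) = 4*g² (q(g) = (2*g)*(2*g) = 4*g²)
t = 1608 (t = 8 + 4*((-2 - 3) - 3*5)² = 8 + 4*(-5 - 15)² = 8 + 4*(-20)² = 8 + 4*400 = 8 + 1600 = 1608)
J(5, 2)*t = 0*1608 = 0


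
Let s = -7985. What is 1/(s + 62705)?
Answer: 1/54720 ≈ 1.8275e-5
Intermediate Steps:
1/(s + 62705) = 1/(-7985 + 62705) = 1/54720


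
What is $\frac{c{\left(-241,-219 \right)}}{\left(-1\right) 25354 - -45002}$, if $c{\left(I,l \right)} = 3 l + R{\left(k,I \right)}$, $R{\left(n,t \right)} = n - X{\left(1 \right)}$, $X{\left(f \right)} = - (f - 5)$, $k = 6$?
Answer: $- \frac{655}{19648} \approx -0.033337$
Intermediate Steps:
$X{\left(f \right)} = 5 - f$ ($X{\left(f \right)} = - (-5 + f) = 5 - f$)
$R{\left(n,t \right)} = -4 + n$ ($R{\left(n,t \right)} = n - \left(5 - 1\right) = n - 4 = -4 + n$)
$c{\left(I,l \right)} = 2 + 3 l$ ($c{\left(I,l \right)} = 3 l + \left(-4 + 6\right) = 3 l + 2 = 2 + 3 l$)
$\frac{c{\left(-241,-219 \right)}}{\left(-1\right) 25354 - -45002} = \frac{2 + 3 \left(-219\right)}{\left(-1\right) 25354 - -45002} = \frac{2 - 657}{-25354 + 45002} = - \frac{655}{19648}$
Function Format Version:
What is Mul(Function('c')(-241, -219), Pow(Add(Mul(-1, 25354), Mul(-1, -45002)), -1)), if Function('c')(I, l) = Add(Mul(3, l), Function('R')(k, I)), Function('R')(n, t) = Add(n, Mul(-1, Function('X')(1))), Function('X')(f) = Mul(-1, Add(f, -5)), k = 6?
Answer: Rational(-655, 19648) ≈ -0.033337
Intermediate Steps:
Function('X')(f) = Add(5, Mul(-1, f)) (Function('X')(f) = Mul(-1, Add(-5, f)) = Add(5, Mul(-1, f)))
Function('R')(n, t) = Add(-4, n) (Function('R')(n, t) = Add(n, Mul(-1, Add(5, Mul(-1, 1)))) = Add(n, Mul(-1, Add(5, -1))) = Add(n, Mul(-1, 4)) = Add(n, -4) = Add(-4, n))
Function('c')(I, l) = Add(2, Mul(3, l)) (Function('c')(I, l) = Add(Mul(3, l), Add(-4, 6)) = Add(Mul(3, l), 2) = Add(2, Mul(3, l)))
Mul(Function('c')(-241, -219), Pow(Add(Mul(-1, 25354), Mul(-1, -45002)), -1)) = Mul(Add(2, Mul(3, -219)), Pow(Add(Mul(-1, 25354), Mul(-1, -45002)), -1)) = Mul(Add(2, -657), Pow(Add(-25354, 45002), -1)) = Mul(-655, Pow(19648, -1)) = Mul(-655, Rational(1, 19648)) = Rational(-655, 19648)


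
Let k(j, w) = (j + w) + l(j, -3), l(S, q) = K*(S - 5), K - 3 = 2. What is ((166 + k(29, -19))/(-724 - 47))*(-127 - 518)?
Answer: 63640/257 ≈ 247.63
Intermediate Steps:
K = 5 (K = 3 + 2 = 5)
l(S, q) = -25 + 5*S (l(S, q) = 5*(S - 5) = 5*(-5 + S) = -25 + 5*S)
k(j, w) = -25 + w + 6*j (k(j, w) = (j + w) + (-25 + 5*j) = -25 + w + 6*j)
((166 + k(29, -19))/(-724 - 47))*(-127 - 518) = ((166 + (-25 - 19 + 6*29))/(-724 - 47))*(-127 - 518) = ((166 + (-25 - 19 + 174))/(-771))*(-645) = ((166 + 130)*(-1/771))*(-645) = (296*(-1/771))*(-645) = -296/771*(-645) = 63640/257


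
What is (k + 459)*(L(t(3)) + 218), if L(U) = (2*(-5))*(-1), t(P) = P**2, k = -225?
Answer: 53352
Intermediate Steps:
L(U) = 10 (L(U) = -10*(-1) = 10)
(k + 459)*(L(t(3)) + 218) = (-225 + 459)*(10 + 218) = 234*228 = 53352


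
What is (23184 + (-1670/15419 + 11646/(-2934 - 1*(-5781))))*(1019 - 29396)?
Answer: -9628349835485664/14632631 ≈ -6.5800e+8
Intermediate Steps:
(23184 + (-1670/15419 + 11646/(-2934 - 1*(-5781))))*(1019 - 29396) = (23184 + (-1670*1/15419 + 11646/(-2934 + 5781)))*(-28377) = (23184 + (-1670/15419 + 11646/2847))*(-28377) = (23184 + (-1670/15419 + 11646*(1/2847)))*(-28377) = (23184 + (-1670/15419 + 3882/949))*(-28377) = (23184 + 58271728/14632631)*(-28377) = (339301188832/14632631)*(-28377) = -9628349835485664/14632631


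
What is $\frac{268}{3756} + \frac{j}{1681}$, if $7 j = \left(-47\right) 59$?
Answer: $- \frac{1815458}{11049213} \approx -0.16431$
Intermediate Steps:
$j = - \frac{2773}{7}$ ($j = \frac{\left(-47\right) 59}{7} = \frac{1}{7} \left(-2773\right) = - \frac{2773}{7} \approx -396.14$)
$\frac{268}{3756} + \frac{j}{1681} = \frac{268}{3756} - \frac{2773}{7 \cdot 1681} = 268 \cdot \frac{1}{3756} - \frac{2773}{11767} = \frac{67}{939} - \frac{2773}{11767} = - \frac{1815458}{11049213}$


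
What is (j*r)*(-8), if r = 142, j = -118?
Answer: 134048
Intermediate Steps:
(j*r)*(-8) = -118*142*(-8) = -16756*(-8) = 134048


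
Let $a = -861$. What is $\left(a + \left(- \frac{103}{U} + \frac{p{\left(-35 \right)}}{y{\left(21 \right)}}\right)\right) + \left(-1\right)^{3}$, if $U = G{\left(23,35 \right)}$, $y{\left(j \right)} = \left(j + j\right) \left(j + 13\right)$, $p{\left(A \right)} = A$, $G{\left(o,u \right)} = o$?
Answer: $- \frac{4065631}{4692} \approx -866.5$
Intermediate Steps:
$y{\left(j \right)} = 2 j \left(13 + j\right)$
$U = 23$
$\left(a + \left(- \frac{103}{U} + \frac{p{\left(-35 \right)}}{y{\left(21 \right)}}\right)\right) + \left(-1\right)^{3} = \left(-861 - \left(\frac{103}{23} + 35 \frac{1}{42 \left(13 + 21\right)}\right)\right) + \left(-1\right)^{3} = \left(-861 - \left(\frac{103}{23} + \frac{35}{2 \cdot 21 \cdot 34}\right)\right) - 1 = \left(-861 - \left(\frac{103}{23} + \frac{35}{1428}\right)\right) - 1 = \left(-861 - \frac{21127}{4692}\right) - 1 = - \frac{4060939}{4692} - 1 = - \frac{4065631}{4692}$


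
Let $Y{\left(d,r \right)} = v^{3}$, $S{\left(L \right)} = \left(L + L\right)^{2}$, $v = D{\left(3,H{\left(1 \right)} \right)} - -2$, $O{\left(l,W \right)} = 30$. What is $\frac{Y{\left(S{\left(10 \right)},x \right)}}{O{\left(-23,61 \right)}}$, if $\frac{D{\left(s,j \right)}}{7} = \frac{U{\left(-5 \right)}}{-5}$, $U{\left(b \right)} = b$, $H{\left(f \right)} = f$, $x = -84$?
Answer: $\frac{243}{10} \approx 24.3$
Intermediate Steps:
$D{\left(s,j \right)} = 7$ ($D{\left(s,j \right)} = 7 \left(- \frac{5}{-5}\right) = 7 \left(\left(-5\right) \left(- \frac{1}{5}\right)\right) = 7 \cdot 1 = 7$)
$v = 9$ ($v = 7 - -2 = 7 + 2 = 9$)
$S{\left(L \right)} = 4 L^{2}$ ($S{\left(L \right)} = \left(2 L\right)^{2} = 4 L^{2}$)
$Y{\left(d,r \right)} = 729$ ($Y{\left(d,r \right)} = 9^{3} = 729$)
$\frac{Y{\left(S{\left(10 \right)},x \right)}}{O{\left(-23,61 \right)}} = \frac{729}{30} = 729 \cdot \frac{1}{30} = \frac{243}{10}$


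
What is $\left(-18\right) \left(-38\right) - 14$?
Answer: $670$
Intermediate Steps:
$\left(-18\right) \left(-38\right) - 14 = 684 + \left(-15 + 1\right) = 684 - 14 = 670$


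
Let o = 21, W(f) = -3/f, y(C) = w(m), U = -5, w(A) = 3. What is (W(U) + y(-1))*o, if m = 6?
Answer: 378/5 ≈ 75.600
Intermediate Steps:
y(C) = 3
(W(U) + y(-1))*o = (-3/(-5) + 3)*21 = (-3*(-⅕) + 3)*21 = (⅗ + 3)*21 = (18/5)*21 = 378/5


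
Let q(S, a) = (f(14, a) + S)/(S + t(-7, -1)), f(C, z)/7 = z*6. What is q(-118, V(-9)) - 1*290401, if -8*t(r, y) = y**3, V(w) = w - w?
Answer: -273847199/943 ≈ -2.9040e+5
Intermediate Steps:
V(w) = 0
f(C, z) = 42*z (f(C, z) = 7*(z*6) = 7*(6*z) = 42*z)
t(r, y) = -y**3/8
q(S, a) = (S + 42*a)/(1/8 + S) (q(S, a) = (42*a + S)/(S - 1/8*(-1)**3) = (S + 42*a)/(S - 1/8*(-1)) = (S + 42*a)/(S + 1/8) = (S + 42*a)/(1/8 + S))
q(-118, V(-9)) - 1*290401 = 8*(-118 + 42*0)/(1 + 8*(-118)) - 1*290401 = 8*(-118 + 0)/(1 - 944) - 290401 = 8*(-118)/(-943) - 290401 = 8*(-1/943)*(-118) - 290401 = 944/943 - 290401 = -273847199/943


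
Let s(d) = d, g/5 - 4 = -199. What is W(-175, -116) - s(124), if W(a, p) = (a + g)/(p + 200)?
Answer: -5783/42 ≈ -137.69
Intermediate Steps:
g = -975 (g = 20 + 5*(-199) = 20 - 995 = -975)
W(a, p) = (-975 + a)/(200 + p) (W(a, p) = (a - 975)/(p + 200) = (-975 + a)/(200 + p))
W(-175, -116) - s(124) = (-975 - 175)/(200 - 116) - 1*124 = -1150/84 - 124 = (1/84)*(-1150) - 124 = -575/42 - 124 = -5783/42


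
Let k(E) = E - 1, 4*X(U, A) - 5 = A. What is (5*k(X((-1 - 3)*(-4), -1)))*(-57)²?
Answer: 0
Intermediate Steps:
X(U, A) = 5/4 + A/4
k(E) = -1 + E
(5*k(X((-1 - 3)*(-4), -1)))*(-57)² = (5*(-1 + (5/4 + (¼)*(-1))))*(-57)² = (5*(-1 + (5/4 - ¼)))*3249 = (5*(-1 + 1))*3249 = (5*0)*3249 = 0*3249 = 0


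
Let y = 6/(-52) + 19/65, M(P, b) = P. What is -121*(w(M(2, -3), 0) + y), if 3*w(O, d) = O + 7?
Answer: -49973/130 ≈ -384.41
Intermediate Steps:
w(O, d) = 7/3 + O/3 (w(O, d) = (O + 7)/3 = (7 + O)/3 = 7/3 + O/3)
y = 23/130 (y = 6*(-1/52) + 19*(1/65) = -3/26 + 19/65 = 23/130 ≈ 0.17692)
-121*(w(M(2, -3), 0) + y) = -121*((7/3 + (⅓)*2) + 23/130) = -121*((7/3 + ⅔) + 23/130) = -121*(3 + 23/130) = -121*413/130 = -49973/130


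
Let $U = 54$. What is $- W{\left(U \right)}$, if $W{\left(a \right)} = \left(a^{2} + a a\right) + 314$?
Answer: $-6146$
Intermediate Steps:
$W{\left(a \right)} = 314 + 2 a^{2}$ ($W{\left(a \right)} = \left(a^{2} + a^{2}\right) + 314 = 2 a^{2} + 314 = 314 + 2 a^{2}$)
$- W{\left(U \right)} = - (314 + 2 \cdot 54^{2}) = - (314 + 2 \cdot 2916) = - (314 + 5832) = \left(-1\right) 6146 = -6146$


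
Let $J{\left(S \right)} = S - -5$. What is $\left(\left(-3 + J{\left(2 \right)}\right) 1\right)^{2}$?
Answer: $16$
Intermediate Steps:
$J{\left(S \right)} = 5 + S$ ($J{\left(S \right)} = S + 5 = 5 + S$)
$\left(\left(-3 + J{\left(2 \right)}\right) 1\right)^{2} = \left(\left(-3 + \left(5 + 2\right)\right) 1\right)^{2} = \left(\left(-3 + 7\right) 1\right)^{2} = \left(4 \cdot 1\right)^{2} = 4^{2} = 16$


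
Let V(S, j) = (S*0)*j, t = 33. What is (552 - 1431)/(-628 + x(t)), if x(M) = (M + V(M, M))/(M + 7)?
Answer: 35160/25087 ≈ 1.4015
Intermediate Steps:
V(S, j) = 0 (V(S, j) = 0*j = 0)
x(M) = M/(7 + M) (x(M) = (M + 0)/(M + 7) = M/(7 + M))
(552 - 1431)/(-628 + x(t)) = (552 - 1431)/(-628 + 33/(7 + 33)) = -879/(-628 + 33/40) = -879/(-25087/40) = -879*(-40/25087) = 35160/25087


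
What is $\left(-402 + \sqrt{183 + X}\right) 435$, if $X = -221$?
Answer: $-174870 + 435 i \sqrt{38} \approx -1.7487 \cdot 10^{5} + 2681.5 i$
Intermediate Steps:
$\left(-402 + \sqrt{183 + X}\right) 435 = \left(-402 + \sqrt{183 - 221}\right) 435 = \left(-402 + \sqrt{-38}\right) 435 = \left(-402 + i \sqrt{38}\right) 435 = -174870 + 435 i \sqrt{38}$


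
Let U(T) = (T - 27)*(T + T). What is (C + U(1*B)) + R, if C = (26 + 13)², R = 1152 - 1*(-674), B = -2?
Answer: 3463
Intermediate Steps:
U(T) = 2*T*(-27 + T) (U(T) = (-27 + T)*(2*T) = 2*T*(-27 + T))
R = 1826 (R = 1152 + 674 = 1826)
C = 1521 (C = 39² = 1521)
(C + U(1*B)) + R = (1521 + 2*(1*(-2))*(-27 + 1*(-2))) + 1826 = (1521 + 2*(-2)*(-27 - 2)) + 1826 = (1521 + 2*(-2)*(-29)) + 1826 = (1521 + 116) + 1826 = 1637 + 1826 = 3463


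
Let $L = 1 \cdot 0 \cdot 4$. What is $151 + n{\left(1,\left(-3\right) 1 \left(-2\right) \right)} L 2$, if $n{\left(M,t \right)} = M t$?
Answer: $151$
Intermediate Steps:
$L = 0$ ($L = 0 \cdot 4 = 0$)
$151 + n{\left(1,\left(-3\right) 1 \left(-2\right) \right)} L 2 = 151 + 1 \left(-3\right) 1 \left(-2\right) 0 \cdot 2 = 151 + 1 \left(\left(-3\right) \left(-2\right)\right) 0 = 151 + 1 \cdot 6 \cdot 0 = 151 + 6 \cdot 0 = 151 + 0 = 151$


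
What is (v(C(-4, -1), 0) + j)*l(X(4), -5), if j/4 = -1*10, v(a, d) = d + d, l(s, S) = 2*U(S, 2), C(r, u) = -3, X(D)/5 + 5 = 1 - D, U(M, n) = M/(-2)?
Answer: -200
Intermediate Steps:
U(M, n) = -M/2 (U(M, n) = M*(-1/2) = -M/2)
X(D) = -20 - 5*D (X(D) = -25 + 5*(1 - D) = -25 + (5 - 5*D) = -20 - 5*D)
l(s, S) = -S (l(s, S) = 2*(-S/2) = -S)
v(a, d) = 2*d
j = -40 (j = 4*(-1*10) = 4*(-10) = -40)
(v(C(-4, -1), 0) + j)*l(X(4), -5) = (2*0 - 40)*(-1*(-5)) = (0 - 40)*5 = -40*5 = -200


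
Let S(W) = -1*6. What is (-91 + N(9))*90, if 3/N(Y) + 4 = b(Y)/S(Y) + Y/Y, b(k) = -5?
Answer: -108090/13 ≈ -8314.6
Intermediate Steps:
S(W) = -6
N(Y) = -18/13 (N(Y) = 3/(-4 + (-5/(-6) + Y/Y)) = 3/(-4 + (-5*(-⅙) + 1)) = 3/(-4 + (⅚ + 1)) = 3/(-4 + 11/6) = 3/(-13/6) = 3*(-6/13) = -18/13)
(-91 + N(9))*90 = (-91 - 18/13)*90 = -1201/13*90 = -108090/13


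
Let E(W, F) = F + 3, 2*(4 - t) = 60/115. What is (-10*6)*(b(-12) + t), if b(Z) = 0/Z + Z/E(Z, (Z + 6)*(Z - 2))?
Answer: -144120/667 ≈ -216.07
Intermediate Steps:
t = 86/23 (t = 4 - 30/115 = 4 - ½*12/23 = 4 - 6/23 = 86/23 ≈ 3.7391)
E(W, F) = 3 + F
b(Z) = Z/(3 + (-2 + Z)*(6 + Z)) (b(Z) = 0/Z + Z/(3 + (Z + 6)*(Z - 2)) = 0 + Z/(3 + (6 + Z)*(-2 + Z)) = 0 + Z/(3 + (-2 + Z)*(6 + Z)) = Z/(3 + (-2 + Z)*(6 + Z)))
(-10*6)*(b(-12) + t) = (-10*6)*(-12/(-9 + (-12)² + 4*(-12)) + 86/23) = -60*(-12/(-9 + 144 - 48) + 86/23) = -60*(-12/87 + 86/23) = -60*(-12*1/87 + 86/23) = -60*(-4/29 + 86/23) = -60*2402/667 = -144120/667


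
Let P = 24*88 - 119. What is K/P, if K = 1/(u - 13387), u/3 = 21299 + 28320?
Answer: 1/269991710 ≈ 3.7038e-9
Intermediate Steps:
u = 148857 (u = 3*(21299 + 28320) = 3*49619 = 148857)
P = 1993 (P = 2112 - 119 = 1993)
K = 1/135470 (K = 1/(148857 - 13387) = 1/135470 ≈ 7.3817e-6)
K/P = (1/135470)/1993 = (1/135470)*(1/1993) = 1/269991710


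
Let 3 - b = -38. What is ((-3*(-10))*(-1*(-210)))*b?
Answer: 258300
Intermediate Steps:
b = 41 (b = 3 - 1*(-38) = 3 + 38 = 41)
((-3*(-10))*(-1*(-210)))*b = ((-3*(-10))*(-1*(-210)))*41 = (30*210)*41 = 6300*41 = 258300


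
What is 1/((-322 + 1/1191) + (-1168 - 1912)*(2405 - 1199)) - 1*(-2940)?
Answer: 13007527790949/4424329181 ≈ 2940.0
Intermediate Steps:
1/((-322 + 1/1191) + (-1168 - 1912)*(2405 - 1199)) - 1*(-2940) = 1/((-322 + 1/1191) - 3080*1206) + 2940 = 1/(-383501/1191 - 3714480) + 2940 = 1/(-4424329181/1191) + 2940 = -1191/4424329181 + 2940 = 13007527790949/4424329181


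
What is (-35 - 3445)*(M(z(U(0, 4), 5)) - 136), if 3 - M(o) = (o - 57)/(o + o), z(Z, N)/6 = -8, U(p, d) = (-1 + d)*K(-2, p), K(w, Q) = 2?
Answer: 1866585/4 ≈ 4.6665e+5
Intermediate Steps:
U(p, d) = -2 + 2*d (U(p, d) = (-1 + d)*2 = -2 + 2*d)
z(Z, N) = -48 (z(Z, N) = 6*(-8) = -48)
M(o) = 3 - (-57 + o)/(2*o) (M(o) = 3 - (o - 57)/(o + o) = 3 - (-57 + o)/(2*o))
(-35 - 3445)*(M(z(U(0, 4), 5)) - 136) = (-35 - 3445)*((1/2)*(57 + 5*(-48))/(-48) - 136) = -3480*((1/2)*(-1/48)*(57 - 240) - 136) = -3480*((1/2)*(-1/48)*(-183) - 136) = -3480*(61/32 - 136) = -3480*(-4291/32) = 1866585/4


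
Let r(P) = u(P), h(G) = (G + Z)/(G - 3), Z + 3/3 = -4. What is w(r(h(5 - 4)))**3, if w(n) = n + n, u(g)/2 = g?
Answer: 512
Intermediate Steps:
Z = -5 (Z = -1 - 4 = -5)
h(G) = (-5 + G)/(-3 + G) (h(G) = (G - 5)/(G - 3) = (-5 + G)/(-3 + G))
u(g) = 2*g
r(P) = 2*P
w(n) = 2*n
w(r(h(5 - 4)))**3 = (2*(2*((-5 + (5 - 4))/(-3 + (5 - 4)))))**3 = (2*(2*((-5 + 1)/(-3 + 1))))**3 = (2*(2*(-4/(-2))))**3 = (2*(2*(-1/2*(-4))))**3 = (2*(2*2))**3 = (2*4)**3 = 8**3 = 512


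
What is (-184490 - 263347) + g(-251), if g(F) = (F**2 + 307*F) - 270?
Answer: -462163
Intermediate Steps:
g(F) = -270 + F**2 + 307*F
(-184490 - 263347) + g(-251) = (-184490 - 263347) + (-270 + (-251)**2 + 307*(-251)) = -447837 + (-270 + 63001 - 77057) = -447837 - 14326 = -462163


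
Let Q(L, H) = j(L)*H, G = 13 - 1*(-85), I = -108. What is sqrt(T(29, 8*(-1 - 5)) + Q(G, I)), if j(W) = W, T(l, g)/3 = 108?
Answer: 6*I*sqrt(285) ≈ 101.29*I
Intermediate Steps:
T(l, g) = 324 (T(l, g) = 3*108 = 324)
G = 98 (G = 13 + 85 = 98)
Q(L, H) = H*L (Q(L, H) = L*H = H*L)
sqrt(T(29, 8*(-1 - 5)) + Q(G, I)) = sqrt(324 - 108*98) = sqrt(324 - 10584) = sqrt(-10260) = 6*I*sqrt(285)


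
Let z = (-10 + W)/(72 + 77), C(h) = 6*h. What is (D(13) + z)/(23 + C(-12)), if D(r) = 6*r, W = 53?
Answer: -11665/7301 ≈ -1.5977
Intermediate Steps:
z = 43/149 (z = (-10 + 53)/(72 + 77) = 43/149 ≈ 0.28859)
(D(13) + z)/(23 + C(-12)) = (6*13 + 43/149)/(23 + 6*(-12)) = (78 + 43/149)/(23 - 72) = (11665/149)/(-49) = -1/49*11665/149 = -11665/7301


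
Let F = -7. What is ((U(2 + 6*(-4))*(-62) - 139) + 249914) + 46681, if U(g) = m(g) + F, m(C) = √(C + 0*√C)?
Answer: 296890 - 62*I*√22 ≈ 2.9689e+5 - 290.81*I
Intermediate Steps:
m(C) = √C (m(C) = √(C + 0) = √C)
U(g) = -7 + √g (U(g) = √g - 7 = -7 + √g)
((U(2 + 6*(-4))*(-62) - 139) + 249914) + 46681 = (((-7 + √(2 + 6*(-4)))*(-62) - 139) + 249914) + 46681 = (((-7 + √(2 - 24))*(-62) - 139) + 249914) + 46681 = (((-7 + √(-22))*(-62) - 139) + 249914) + 46681 = (((-7 + I*√22)*(-62) - 139) + 249914) + 46681 = (((434 - 62*I*√22) - 139) + 249914) + 46681 = ((295 - 62*I*√22) + 249914) + 46681 = (250209 - 62*I*√22) + 46681 = 296890 - 62*I*√22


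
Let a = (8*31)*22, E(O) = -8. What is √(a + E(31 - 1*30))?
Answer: 2*√1362 ≈ 73.811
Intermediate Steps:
a = 5456 (a = 248*22 = 5456)
√(a + E(31 - 1*30)) = √(5456 - 8) = √5448 = 2*√1362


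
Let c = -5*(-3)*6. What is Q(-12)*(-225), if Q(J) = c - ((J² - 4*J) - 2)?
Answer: 22500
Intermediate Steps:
c = 90 (c = 15*6 = 90)
Q(J) = 92 - J² + 4*J (Q(J) = 90 - ((J² - 4*J) - 2) = 90 - (-2 + J² - 4*J) = 90 + (2 - J² + 4*J) = 92 - J² + 4*J)
Q(-12)*(-225) = (92 - 1*(-12)² + 4*(-12))*(-225) = (92 - 1*144 - 48)*(-225) = (92 - 144 - 48)*(-225) = -100*(-225) = 22500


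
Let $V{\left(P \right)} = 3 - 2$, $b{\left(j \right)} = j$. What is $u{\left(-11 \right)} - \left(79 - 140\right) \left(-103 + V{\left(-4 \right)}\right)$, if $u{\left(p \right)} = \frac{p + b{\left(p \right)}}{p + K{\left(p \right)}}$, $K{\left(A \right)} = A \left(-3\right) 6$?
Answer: $- \frac{105776}{17} \approx -6222.1$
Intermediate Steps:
$V{\left(P \right)} = 1$ ($V{\left(P \right)} = 3 - 2 = 1$)
$K{\left(A \right)} = - 18 A$ ($K{\left(A \right)} = - 3 A 6 = - 18 A$)
$u{\left(p \right)} = - \frac{2}{17}$ ($u{\left(p \right)} = \frac{p + p}{p - 18 p} = \frac{2 p}{\left(-17\right) p} = 2 p \left(- \frac{1}{17 p}\right) = - \frac{2}{17}$)
$u{\left(-11 \right)} - \left(79 - 140\right) \left(-103 + V{\left(-4 \right)}\right) = - \frac{2}{17} - \left(79 - 140\right) \left(-103 + 1\right) = - \frac{2}{17} - \left(-61\right) \left(-102\right) = - \frac{2}{17} - 6222 = - \frac{105776}{17}$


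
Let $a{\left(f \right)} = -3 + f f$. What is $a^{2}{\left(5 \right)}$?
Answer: $484$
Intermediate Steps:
$a{\left(f \right)} = -3 + f^{2}$
$a^{2}{\left(5 \right)} = \left(-3 + 5^{2}\right)^{2} = \left(-3 + 25\right)^{2} = 22^{2} = 484$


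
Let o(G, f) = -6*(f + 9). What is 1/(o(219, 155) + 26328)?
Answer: 1/25344 ≈ 3.9457e-5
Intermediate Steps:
o(G, f) = -54 - 6*f (o(G, f) = -6*(9 + f) = -54 - 6*f)
1/(o(219, 155) + 26328) = 1/((-54 - 6*155) + 26328) = 1/((-54 - 930) + 26328) = 1/(-984 + 26328) = 1/25344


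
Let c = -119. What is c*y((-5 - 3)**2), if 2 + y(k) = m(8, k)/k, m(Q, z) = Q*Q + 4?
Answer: 1785/16 ≈ 111.56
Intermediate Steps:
m(Q, z) = 4 + Q**2 (m(Q, z) = Q**2 + 4 = 4 + Q**2)
y(k) = -2 + 68/k (y(k) = -2 + (4 + 8**2)/k = -2 + (4 + 64)/k = -2 + 68/k)
c*y((-5 - 3)**2) = -119*(-2 + 68/((-5 - 3)**2)) = -119*(-2 + 68/((-8)**2)) = -119*(-2 + 68/64) = -119*(-2 + 68*(1/64)) = -119*(-2 + 17/16) = -119*(-15/16) = 1785/16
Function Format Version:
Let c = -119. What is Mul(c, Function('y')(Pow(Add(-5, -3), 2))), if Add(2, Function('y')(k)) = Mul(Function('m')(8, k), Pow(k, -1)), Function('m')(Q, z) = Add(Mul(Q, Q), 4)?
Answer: Rational(1785, 16) ≈ 111.56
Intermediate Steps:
Function('m')(Q, z) = Add(4, Pow(Q, 2)) (Function('m')(Q, z) = Add(Pow(Q, 2), 4) = Add(4, Pow(Q, 2)))
Function('y')(k) = Add(-2, Mul(68, Pow(k, -1))) (Function('y')(k) = Add(-2, Mul(Add(4, Pow(8, 2)), Pow(k, -1))) = Add(-2, Mul(Add(4, 64), Pow(k, -1))) = Add(-2, Mul(68, Pow(k, -1))))
Mul(c, Function('y')(Pow(Add(-5, -3), 2))) = Mul(-119, Add(-2, Mul(68, Pow(Pow(Add(-5, -3), 2), -1)))) = Mul(-119, Add(-2, Mul(68, Pow(Pow(-8, 2), -1)))) = Mul(-119, Add(-2, Mul(68, Pow(64, -1)))) = Mul(-119, Add(-2, Mul(68, Rational(1, 64)))) = Mul(-119, Add(-2, Rational(17, 16))) = Mul(-119, Rational(-15, 16)) = Rational(1785, 16)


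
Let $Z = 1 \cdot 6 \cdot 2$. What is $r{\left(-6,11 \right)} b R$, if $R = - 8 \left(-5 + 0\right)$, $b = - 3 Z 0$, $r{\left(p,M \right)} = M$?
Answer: $0$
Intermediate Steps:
$Z = 12$ ($Z = 6 \cdot 2 = 12$)
$b = 0$ ($b = \left(-3\right) 12 \cdot 0 = \left(-36\right) 0 = 0$)
$R = 40$ ($R = \left(-8\right) \left(-5\right) = 40$)
$r{\left(-6,11 \right)} b R = 11 \cdot 0 \cdot 40 = 0 \cdot 40 = 0$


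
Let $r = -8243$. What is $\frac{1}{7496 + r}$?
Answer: $- \frac{1}{747} \approx -0.0013387$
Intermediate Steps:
$\frac{1}{7496 + r} = \frac{1}{7496 - 8243} = \frac{1}{-747} = - \frac{1}{747}$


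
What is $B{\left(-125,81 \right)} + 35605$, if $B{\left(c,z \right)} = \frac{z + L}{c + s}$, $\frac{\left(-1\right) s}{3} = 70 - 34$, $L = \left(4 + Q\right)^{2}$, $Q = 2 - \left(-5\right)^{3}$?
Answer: $35531$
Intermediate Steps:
$Q = 127$ ($Q = 2 - -125 = 2 + 125 = 127$)
$L = 17161$ ($L = \left(4 + 127\right)^{2} = 131^{2} = 17161$)
$s = -108$ ($s = - 3 \left(70 - 34\right) = \left(-3\right) 36 = -108$)
$B{\left(c,z \right)} = \frac{17161 + z}{-108 + c}$ ($B{\left(c,z \right)} = \frac{z + 17161}{c - 108} = \frac{17161 + z}{-108 + c}$)
$B{\left(-125,81 \right)} + 35605 = \frac{17161 + 81}{-108 - 125} + 35605 = \frac{1}{-233} \cdot 17242 + 35605 = \left(- \frac{1}{233}\right) 17242 + 35605 = -74 + 35605 = 35531$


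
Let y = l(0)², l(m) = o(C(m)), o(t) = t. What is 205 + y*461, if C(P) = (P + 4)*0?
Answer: 205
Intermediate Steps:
C(P) = 0 (C(P) = (4 + P)*0 = 0)
l(m) = 0
y = 0 (y = 0² = 0)
205 + y*461 = 205 + 0*461 = 205 + 0 = 205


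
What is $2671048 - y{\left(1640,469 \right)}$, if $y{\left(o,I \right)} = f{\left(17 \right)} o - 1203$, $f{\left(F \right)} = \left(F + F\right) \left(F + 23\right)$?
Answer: $441851$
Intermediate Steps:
$f{\left(F \right)} = 2 F \left(23 + F\right)$
$y{\left(o,I \right)} = -1203 + 1360 o$ ($y{\left(o,I \right)} = 2 \cdot 17 \left(23 + 17\right) o - 1203 = 2 \cdot 17 \cdot 40 o - 1203 = 1360 o - 1203 = -1203 + 1360 o$)
$2671048 - y{\left(1640,469 \right)} = 2671048 - \left(-1203 + 1360 \cdot 1640\right) = 2671048 - \left(-1203 + 2230400\right) = 2671048 - 2229197 = 441851$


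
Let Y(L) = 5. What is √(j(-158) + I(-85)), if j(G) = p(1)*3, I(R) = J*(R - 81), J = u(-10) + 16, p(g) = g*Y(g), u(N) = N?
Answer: 3*I*√109 ≈ 31.321*I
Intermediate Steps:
p(g) = 5*g (p(g) = g*5 = 5*g)
J = 6 (J = -10 + 16 = 6)
I(R) = -486 + 6*R (I(R) = 6*(R - 81) = 6*(-81 + R) = -486 + 6*R)
j(G) = 15 (j(G) = (5*1)*3 = 5*3 = 15)
√(j(-158) + I(-85)) = √(15 + (-486 + 6*(-85))) = √(15 + (-486 - 510)) = √(15 - 996) = √(-981) = 3*I*√109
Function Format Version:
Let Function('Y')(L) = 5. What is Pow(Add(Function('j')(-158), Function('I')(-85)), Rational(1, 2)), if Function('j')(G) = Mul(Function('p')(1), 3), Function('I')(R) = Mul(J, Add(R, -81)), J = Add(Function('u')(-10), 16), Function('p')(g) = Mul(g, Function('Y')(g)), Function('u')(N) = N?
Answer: Mul(3, I, Pow(109, Rational(1, 2))) ≈ Mul(31.321, I)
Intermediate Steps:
Function('p')(g) = Mul(5, g) (Function('p')(g) = Mul(g, 5) = Mul(5, g))
J = 6 (J = Add(-10, 16) = 6)
Function('I')(R) = Add(-486, Mul(6, R)) (Function('I')(R) = Mul(6, Add(R, -81)) = Mul(6, Add(-81, R)) = Add(-486, Mul(6, R)))
Function('j')(G) = 15 (Function('j')(G) = Mul(Mul(5, 1), 3) = Mul(5, 3) = 15)
Pow(Add(Function('j')(-158), Function('I')(-85)), Rational(1, 2)) = Pow(Add(15, Add(-486, Mul(6, -85))), Rational(1, 2)) = Pow(Add(15, Add(-486, -510)), Rational(1, 2)) = Pow(Add(15, -996), Rational(1, 2)) = Pow(-981, Rational(1, 2)) = Mul(3, I, Pow(109, Rational(1, 2)))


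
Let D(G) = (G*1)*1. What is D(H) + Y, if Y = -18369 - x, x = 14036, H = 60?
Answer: -32345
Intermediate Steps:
Y = -32405 (Y = -18369 - 1*14036 = -18369 - 14036 = -32405)
D(G) = G (D(G) = G*1 = G)
D(H) + Y = 60 - 32405 = -32345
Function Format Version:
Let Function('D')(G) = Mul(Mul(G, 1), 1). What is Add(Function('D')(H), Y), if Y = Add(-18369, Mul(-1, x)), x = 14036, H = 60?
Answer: -32345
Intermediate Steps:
Y = -32405 (Y = Add(-18369, Mul(-1, 14036)) = Add(-18369, -14036) = -32405)
Function('D')(G) = G (Function('D')(G) = Mul(G, 1) = G)
Add(Function('D')(H), Y) = Add(60, -32405) = -32345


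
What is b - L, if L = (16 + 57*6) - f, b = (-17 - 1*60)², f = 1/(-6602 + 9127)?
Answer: 14066776/2525 ≈ 5571.0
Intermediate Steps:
f = 1/2525 ≈ 0.00039604
b = 5929 (b = (-17 - 60)² = (-77)² = 5929)
L = 903949/2525 (L = (16 + 57*6) - 1*1/2525 = (16 + 342) - 1/2525 = 358 - 1/2525 = 903949/2525 ≈ 358.00)
b - L = 5929 - 1*903949/2525 = 5929 - 903949/2525 = 14066776/2525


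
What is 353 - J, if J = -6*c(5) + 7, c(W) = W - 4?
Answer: 352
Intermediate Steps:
c(W) = -4 + W
J = 1 (J = -6*(-4 + 5) + 7 = -6*1 + 7 = -6 + 7 = 1)
353 - J = 353 - 1*1 = 353 - 1 = 352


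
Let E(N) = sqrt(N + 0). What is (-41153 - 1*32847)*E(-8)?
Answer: -148000*I*sqrt(2) ≈ -2.093e+5*I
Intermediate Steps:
E(N) = sqrt(N)
(-41153 - 1*32847)*E(-8) = (-41153 - 1*32847)*sqrt(-8) = (-41153 - 32847)*(2*I*sqrt(2)) = -148000*I*sqrt(2)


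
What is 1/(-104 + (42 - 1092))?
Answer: -1/1154 ≈ -0.00086655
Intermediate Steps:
1/(-104 + (42 - 1092)) = 1/(-104 - 1050) = 1/(-1154) = -1/1154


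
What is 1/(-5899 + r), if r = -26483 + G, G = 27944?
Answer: -1/4438 ≈ -0.00022533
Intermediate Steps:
r = 1461 (r = -26483 + 27944 = 1461)
1/(-5899 + r) = 1/(-5899 + 1461) = 1/(-4438) = -1/4438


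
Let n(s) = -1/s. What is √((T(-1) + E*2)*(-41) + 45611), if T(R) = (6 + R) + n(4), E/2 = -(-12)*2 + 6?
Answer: √161985/2 ≈ 201.24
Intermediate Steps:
E = 60 (E = 2*(-(-12)*2 + 6) = 2*(-3*(-8) + 6) = 2*(24 + 6) = 2*30 = 60)
T(R) = 23/4 + R (T(R) = (6 + R) - 1/4 = (6 + R) - 1*¼ = (6 + R) - ¼ = 23/4 + R)
√((T(-1) + E*2)*(-41) + 45611) = √(((23/4 - 1) + 60*2)*(-41) + 45611) = √((19/4 + 120)*(-41) + 45611) = √((499/4)*(-41) + 45611) = √(-20459/4 + 45611) = √(161985/4) = √161985/2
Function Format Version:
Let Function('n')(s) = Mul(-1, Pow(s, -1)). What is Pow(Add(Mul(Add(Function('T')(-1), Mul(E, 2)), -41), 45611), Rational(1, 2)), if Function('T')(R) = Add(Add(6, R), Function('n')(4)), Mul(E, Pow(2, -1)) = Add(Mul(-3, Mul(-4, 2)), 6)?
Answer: Mul(Rational(1, 2), Pow(161985, Rational(1, 2))) ≈ 201.24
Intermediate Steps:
E = 60 (E = Mul(2, Add(Mul(-3, Mul(-4, 2)), 6)) = Mul(2, Add(Mul(-3, -8), 6)) = Mul(2, Add(24, 6)) = Mul(2, 30) = 60)
Function('T')(R) = Add(Rational(23, 4), R) (Function('T')(R) = Add(Add(6, R), Mul(-1, Pow(4, -1))) = Add(Add(6, R), Mul(-1, Rational(1, 4))) = Add(Add(6, R), Rational(-1, 4)) = Add(Rational(23, 4), R))
Pow(Add(Mul(Add(Function('T')(-1), Mul(E, 2)), -41), 45611), Rational(1, 2)) = Pow(Add(Mul(Add(Add(Rational(23, 4), -1), Mul(60, 2)), -41), 45611), Rational(1, 2)) = Pow(Add(Mul(Add(Rational(19, 4), 120), -41), 45611), Rational(1, 2)) = Pow(Add(Mul(Rational(499, 4), -41), 45611), Rational(1, 2)) = Pow(Add(Rational(-20459, 4), 45611), Rational(1, 2)) = Pow(Rational(161985, 4), Rational(1, 2)) = Mul(Rational(1, 2), Pow(161985, Rational(1, 2)))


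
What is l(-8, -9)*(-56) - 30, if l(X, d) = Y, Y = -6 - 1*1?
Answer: 362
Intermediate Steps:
Y = -7 (Y = -6 - 1 = -7)
l(X, d) = -7
l(-8, -9)*(-56) - 30 = -7*(-56) - 30 = 392 - 30 = 362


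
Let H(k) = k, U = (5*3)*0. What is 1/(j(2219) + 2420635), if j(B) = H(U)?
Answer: 1/2420635 ≈ 4.1311e-7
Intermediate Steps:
U = 0 (U = 15*0 = 0)
j(B) = 0
1/(j(2219) + 2420635) = 1/(0 + 2420635) = 1/2420635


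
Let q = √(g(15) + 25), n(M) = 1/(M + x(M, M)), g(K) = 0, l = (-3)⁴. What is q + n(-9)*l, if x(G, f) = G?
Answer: ½ ≈ 0.50000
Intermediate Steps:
l = 81
n(M) = 1/(2*M) (n(M) = 1/(M + M) = 1/(2*M))
q = 5 (q = √(0 + 25) = √25 = 5)
q + n(-9)*l = 5 + ((½)/(-9))*81 = 5 + ((½)*(-⅑))*81 = 5 - 1/18*81 = 5 - 9/2 = ½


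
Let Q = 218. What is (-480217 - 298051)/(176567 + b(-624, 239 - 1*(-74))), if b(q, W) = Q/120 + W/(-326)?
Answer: -7611461040/1726833637 ≈ -4.4078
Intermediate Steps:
b(q, W) = 109/60 - W/326 (b(q, W) = 218/120 + W/(-326) = 218*(1/120) + W*(-1/326) = 109/60 - W/326)
(-480217 - 298051)/(176567 + b(-624, 239 - 1*(-74))) = (-480217 - 298051)/(176567 + (109/60 - (239 - 1*(-74))/326)) = -778268/(176567 + (109/60 - (239 + 74)/326)) = -778268/(176567 + (109/60 - 1/326*313)) = -778268/(176567 + (109/60 - 313/326)) = -778268/(176567 + 8377/9780) = -778268/1726833637/9780 = -778268*9780/1726833637 = -7611461040/1726833637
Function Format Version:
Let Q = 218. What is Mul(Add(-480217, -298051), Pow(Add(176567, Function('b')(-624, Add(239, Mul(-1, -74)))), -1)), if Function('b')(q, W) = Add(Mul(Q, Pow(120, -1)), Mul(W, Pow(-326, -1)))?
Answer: Rational(-7611461040, 1726833637) ≈ -4.4078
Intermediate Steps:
Function('b')(q, W) = Add(Rational(109, 60), Mul(Rational(-1, 326), W)) (Function('b')(q, W) = Add(Mul(218, Pow(120, -1)), Mul(W, Pow(-326, -1))) = Add(Mul(218, Rational(1, 120)), Mul(W, Rational(-1, 326))) = Add(Rational(109, 60), Mul(Rational(-1, 326), W)))
Mul(Add(-480217, -298051), Pow(Add(176567, Function('b')(-624, Add(239, Mul(-1, -74)))), -1)) = Mul(Add(-480217, -298051), Pow(Add(176567, Add(Rational(109, 60), Mul(Rational(-1, 326), Add(239, Mul(-1, -74))))), -1)) = Mul(-778268, Pow(Add(176567, Add(Rational(109, 60), Mul(Rational(-1, 326), Add(239, 74)))), -1)) = Mul(-778268, Pow(Add(176567, Add(Rational(109, 60), Mul(Rational(-1, 326), 313))), -1)) = Mul(-778268, Pow(Add(176567, Add(Rational(109, 60), Rational(-313, 326))), -1)) = Mul(-778268, Pow(Add(176567, Rational(8377, 9780)), -1)) = Mul(-778268, Pow(Rational(1726833637, 9780), -1)) = Mul(-778268, Rational(9780, 1726833637)) = Rational(-7611461040, 1726833637)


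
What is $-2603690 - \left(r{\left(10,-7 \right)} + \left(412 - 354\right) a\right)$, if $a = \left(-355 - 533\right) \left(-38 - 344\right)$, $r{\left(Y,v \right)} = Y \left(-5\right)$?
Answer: $-22278168$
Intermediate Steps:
$r{\left(Y,v \right)} = - 5 Y$
$a = 339216$ ($a = \left(-888\right) \left(-382\right) = 339216$)
$-2603690 - \left(r{\left(10,-7 \right)} + \left(412 - 354\right) a\right) = -2603690 - \left(\left(-5\right) 10 + \left(412 - 354\right) 339216\right) = -2603690 - \left(-50 + 58 \cdot 339216\right) = -2603690 - \left(-50 + 19674528\right) = -2603690 - 19674478 = -22278168$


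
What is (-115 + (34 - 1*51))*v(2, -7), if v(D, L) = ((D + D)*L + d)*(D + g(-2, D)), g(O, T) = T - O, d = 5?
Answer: 18216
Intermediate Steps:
v(D, L) = (2 + 2*D)*(5 + 2*D*L) (v(D, L) = ((D + D)*L + 5)*(D + (D - 1*(-2))) = ((2*D)*L + 5)*(D + (D + 2)) = (2*D*L + 5)*(D + (2 + D)) = (5 + 2*D*L)*(2 + 2*D) = (2 + 2*D)*(5 + 2*D*L))
(-115 + (34 - 1*51))*v(2, -7) = (-115 + (34 - 1*51))*(10 + 10*2 + 4*2*(-7) + 4*(-7)*2²) = (-115 + (34 - 51))*(10 + 20 - 56 + 4*(-7)*4) = (-115 - 17)*(10 + 20 - 56 - 112) = -132*(-138) = 18216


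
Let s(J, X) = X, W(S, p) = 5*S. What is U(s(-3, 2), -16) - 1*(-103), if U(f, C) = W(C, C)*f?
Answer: -57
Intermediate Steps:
U(f, C) = 5*C*f (U(f, C) = (5*C)*f = 5*C*f)
U(s(-3, 2), -16) - 1*(-103) = 5*(-16)*2 - 1*(-103) = -160 + 103 = -57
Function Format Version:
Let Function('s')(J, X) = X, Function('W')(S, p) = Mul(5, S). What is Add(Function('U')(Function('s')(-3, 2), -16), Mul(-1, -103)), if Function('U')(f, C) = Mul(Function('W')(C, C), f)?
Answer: -57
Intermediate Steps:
Function('U')(f, C) = Mul(5, C, f) (Function('U')(f, C) = Mul(Mul(5, C), f) = Mul(5, C, f))
Add(Function('U')(Function('s')(-3, 2), -16), Mul(-1, -103)) = Add(Mul(5, -16, 2), Mul(-1, -103)) = Add(-160, 103) = -57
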